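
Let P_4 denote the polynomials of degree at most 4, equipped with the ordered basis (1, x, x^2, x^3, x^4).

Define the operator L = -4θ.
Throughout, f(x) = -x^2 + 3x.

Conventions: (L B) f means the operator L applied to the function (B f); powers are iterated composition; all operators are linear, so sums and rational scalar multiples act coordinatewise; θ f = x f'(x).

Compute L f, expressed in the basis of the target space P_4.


the result is g(x) = 8x^2 - 12x

θ f = -2x^2 + 3x
(-4θ) f = 8x^2 - 12x


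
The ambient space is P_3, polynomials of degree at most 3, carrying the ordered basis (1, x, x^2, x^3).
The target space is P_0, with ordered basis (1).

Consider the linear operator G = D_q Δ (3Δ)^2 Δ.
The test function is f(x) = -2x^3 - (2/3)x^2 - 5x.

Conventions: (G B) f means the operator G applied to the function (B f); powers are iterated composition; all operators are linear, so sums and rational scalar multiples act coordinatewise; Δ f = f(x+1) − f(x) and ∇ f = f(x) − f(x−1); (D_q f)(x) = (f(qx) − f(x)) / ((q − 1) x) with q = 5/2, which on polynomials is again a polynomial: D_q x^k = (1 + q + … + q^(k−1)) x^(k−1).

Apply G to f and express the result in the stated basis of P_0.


Δ f = -6x^2 - (22/3)x - 23/3
Δ Δ f = -12x - 40/3
(3Δ) Δ f = -36x - 40
Δ (3Δ) Δ f = -36
(3Δ) (3Δ) Δ f = -108
Δ (3Δ)^2 Δ f = 0
D_q Δ (3Δ)^2 Δ f = 0

the result is g(x) = 0


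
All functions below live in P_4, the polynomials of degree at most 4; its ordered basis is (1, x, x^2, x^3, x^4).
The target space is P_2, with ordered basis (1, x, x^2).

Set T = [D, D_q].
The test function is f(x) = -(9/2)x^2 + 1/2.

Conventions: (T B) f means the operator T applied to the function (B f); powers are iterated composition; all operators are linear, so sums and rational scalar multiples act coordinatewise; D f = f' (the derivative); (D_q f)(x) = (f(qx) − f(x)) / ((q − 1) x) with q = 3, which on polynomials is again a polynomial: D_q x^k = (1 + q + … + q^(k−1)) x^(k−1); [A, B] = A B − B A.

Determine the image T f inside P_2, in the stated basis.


the result is g(x) = -9

D_q f = -18x
D D_q f = -18
D f = -9x
D_q D f = -9
[D, D_q] f = -9


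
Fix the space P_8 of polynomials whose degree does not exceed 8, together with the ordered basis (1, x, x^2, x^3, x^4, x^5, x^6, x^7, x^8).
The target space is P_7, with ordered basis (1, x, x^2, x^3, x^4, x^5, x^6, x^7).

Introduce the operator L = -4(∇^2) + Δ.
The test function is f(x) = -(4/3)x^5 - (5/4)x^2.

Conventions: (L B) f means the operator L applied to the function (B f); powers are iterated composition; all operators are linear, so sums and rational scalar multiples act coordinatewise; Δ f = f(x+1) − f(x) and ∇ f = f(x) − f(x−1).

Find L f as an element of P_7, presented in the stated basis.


the result is g(x) = -(20/3)x^4 + (280/3)x^3 - (1000/3)x^2 + (2185/6)x - 1831/12

∇ f = -(20/3)x^4 + (40/3)x^3 - (40/3)x^2 + (25/6)x - 1/12
∇ ∇ f = -(80/3)x^3 + 80x^2 - (280/3)x + 75/2
(-4(∇^2)) f = (320/3)x^3 - 320x^2 + (1120/3)x - 150
Δ f = -(20/3)x^4 - (40/3)x^3 - (40/3)x^2 - (55/6)x - 31/12
(-4(∇^2) + Δ) f = -(20/3)x^4 + (280/3)x^3 - (1000/3)x^2 + (2185/6)x - 1831/12


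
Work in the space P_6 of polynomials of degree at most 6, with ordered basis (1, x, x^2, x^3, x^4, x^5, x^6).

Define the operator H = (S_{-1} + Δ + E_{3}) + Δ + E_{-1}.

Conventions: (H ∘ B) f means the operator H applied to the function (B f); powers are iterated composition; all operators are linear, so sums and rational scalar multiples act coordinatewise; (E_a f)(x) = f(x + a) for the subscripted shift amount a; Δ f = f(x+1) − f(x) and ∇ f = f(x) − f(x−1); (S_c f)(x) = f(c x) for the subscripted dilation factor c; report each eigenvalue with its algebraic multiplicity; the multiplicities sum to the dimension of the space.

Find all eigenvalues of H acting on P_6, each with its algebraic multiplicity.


image of 1: 3
image of x: x + 4
image of x^2: 3x^2 + 8x + 12
image of x^3: x^3 + 12x^2 + 36x + 28
image of x^4: 3x^4 + 16x^3 + 72x^2 + 112x + 84
image of x^5: x^5 + 20x^4 + 120x^3 + 280x^2 + 420x + 244
image of x^6: 3x^6 + 24x^5 + 180x^4 + 560x^3 + 1260x^2 + 1464x + 732
the matrix is upper triangular; its diagonal is (3, 1, 3, 1, 3, 1, 3)
for a triangular matrix the eigenvalues are the diagonal entries, with algebraic multiplicity their repetition count

λ = 1 (multiplicity 3), λ = 3 (multiplicity 4)


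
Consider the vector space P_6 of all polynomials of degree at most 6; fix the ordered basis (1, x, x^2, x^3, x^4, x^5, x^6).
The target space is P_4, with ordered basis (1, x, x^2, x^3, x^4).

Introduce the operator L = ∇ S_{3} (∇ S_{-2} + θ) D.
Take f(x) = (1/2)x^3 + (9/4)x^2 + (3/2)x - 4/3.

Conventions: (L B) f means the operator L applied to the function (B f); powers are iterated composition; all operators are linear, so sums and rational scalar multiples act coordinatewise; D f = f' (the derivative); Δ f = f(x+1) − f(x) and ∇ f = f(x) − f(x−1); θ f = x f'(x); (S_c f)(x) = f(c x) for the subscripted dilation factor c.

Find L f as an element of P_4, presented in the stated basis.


D f = (3/2)x^2 + (9/2)x + 3/2
S_{-2} D f = 6x^2 - 9x + 3/2
∇ S_{-2} D f = 12x - 15
θ D f = 3x^2 + (9/2)x
(∇ S_{-2} + θ) D f = 3x^2 + (33/2)x - 15
S_{3} (∇ S_{-2} + θ) D f = 27x^2 + (99/2)x - 15
∇ S_{3} (∇ S_{-2} + θ) D f = 54x + 45/2

g(x) = 54x + 45/2


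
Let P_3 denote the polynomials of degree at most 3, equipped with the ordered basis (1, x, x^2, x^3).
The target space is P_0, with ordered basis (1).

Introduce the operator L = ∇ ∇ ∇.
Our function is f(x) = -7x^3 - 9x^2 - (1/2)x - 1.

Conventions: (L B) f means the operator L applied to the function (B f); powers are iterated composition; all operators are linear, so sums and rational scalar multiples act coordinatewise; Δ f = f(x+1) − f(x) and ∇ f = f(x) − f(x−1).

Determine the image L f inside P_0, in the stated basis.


the result is g(x) = -42

∇ f = -21x^2 + 3x + 3/2
∇ ∇ f = -42x + 24
∇ ∇ ∇ f = -42


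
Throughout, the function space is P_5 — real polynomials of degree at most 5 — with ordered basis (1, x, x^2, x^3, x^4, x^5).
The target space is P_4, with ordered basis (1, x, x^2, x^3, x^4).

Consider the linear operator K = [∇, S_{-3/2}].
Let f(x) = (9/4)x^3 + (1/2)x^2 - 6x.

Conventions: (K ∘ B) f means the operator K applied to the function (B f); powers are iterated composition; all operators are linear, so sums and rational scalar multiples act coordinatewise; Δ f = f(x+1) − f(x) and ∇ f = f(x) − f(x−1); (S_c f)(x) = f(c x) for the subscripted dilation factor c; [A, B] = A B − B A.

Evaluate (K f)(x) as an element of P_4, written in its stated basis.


S_{-3/2} f = -(243/32)x^3 + (9/8)x^2 + 9x
∇ S_{-3/2} f = -(729/32)x^2 + (801/32)x + 9/32
∇ f = (27/4)x^2 - (23/4)x - 17/4
S_{-3/2} ∇ f = (243/16)x^2 + (69/8)x - 17/4
[∇, S_{-3/2}] f = -(1215/32)x^2 + (525/32)x + 145/32

the result is g(x) = -(1215/32)x^2 + (525/32)x + 145/32


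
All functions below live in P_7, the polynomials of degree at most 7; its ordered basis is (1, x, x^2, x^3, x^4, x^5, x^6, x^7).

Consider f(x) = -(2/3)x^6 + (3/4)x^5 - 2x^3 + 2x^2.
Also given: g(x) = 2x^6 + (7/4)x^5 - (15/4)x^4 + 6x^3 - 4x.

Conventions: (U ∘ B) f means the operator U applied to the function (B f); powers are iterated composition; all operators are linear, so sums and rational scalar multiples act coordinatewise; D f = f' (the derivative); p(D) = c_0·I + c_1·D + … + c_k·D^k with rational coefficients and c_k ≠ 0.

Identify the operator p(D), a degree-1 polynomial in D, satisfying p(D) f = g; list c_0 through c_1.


p(D) = -3·I − D, i.e. c_0 = -3, c_1 = -1

D^0 f = -(2/3)x^6 + (3/4)x^5 - 2x^3 + 2x^2
D^1 f = -4x^5 + (15/4)x^4 - 6x^2 + 4x
matching coefficients of g against c_0 f + c_1 Df + … from the top degree down determines the c_i
solution: c_0 = -3, c_1 = -1


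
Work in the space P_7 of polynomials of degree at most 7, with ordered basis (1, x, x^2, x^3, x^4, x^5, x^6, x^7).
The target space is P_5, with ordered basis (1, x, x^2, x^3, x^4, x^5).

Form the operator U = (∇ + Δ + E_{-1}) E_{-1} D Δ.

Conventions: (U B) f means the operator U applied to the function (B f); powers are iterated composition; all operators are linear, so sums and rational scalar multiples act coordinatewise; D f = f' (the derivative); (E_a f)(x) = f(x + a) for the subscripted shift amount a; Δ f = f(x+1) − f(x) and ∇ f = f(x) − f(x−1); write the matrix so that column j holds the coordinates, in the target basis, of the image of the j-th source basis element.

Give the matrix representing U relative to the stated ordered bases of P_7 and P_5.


the matrix is [[0, 0, 2, 3, 4, 5, 6, 7]; [0, 0, 0, 6, 12, 20, 30, 42]; [0, 0, 0, 0, 12, 30, 60, 105]; [0, 0, 0, 0, 0, 20, 60, 140]; [0, 0, 0, 0, 0, 0, 30, 105]; [0, 0, 0, 0, 0, 0, 0, 42]] (rows listed top to bottom)

image of 1: 0
image of x: 0
image of x^2: 2
image of x^3: 6x + 3
image of x^4: 12x^2 + 12x + 4
image of x^5: 20x^3 + 30x^2 + 20x + 5
image of x^6: 30x^4 + 60x^3 + 60x^2 + 30x + 6
image of x^7: 42x^5 + 105x^4 + 140x^3 + 105x^2 + 42x + 7
each image's coordinates form column j of the matrix


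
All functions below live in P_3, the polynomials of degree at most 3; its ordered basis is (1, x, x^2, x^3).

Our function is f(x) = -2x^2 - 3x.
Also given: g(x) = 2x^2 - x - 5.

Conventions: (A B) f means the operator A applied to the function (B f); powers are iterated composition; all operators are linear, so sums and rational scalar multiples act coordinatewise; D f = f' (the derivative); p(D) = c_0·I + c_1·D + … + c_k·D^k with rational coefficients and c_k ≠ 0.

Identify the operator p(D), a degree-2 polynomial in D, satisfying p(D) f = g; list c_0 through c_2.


D^0 f = -2x^2 - 3x
D^1 f = -4x - 3
D^2 f = -4
matching coefficients of g against c_0 f + c_1 Df + … from the top degree down determines the c_i
solution: c_0 = -1, c_1 = 1, c_2 = 1/2

c_0 = -1, c_1 = 1, c_2 = 1/2


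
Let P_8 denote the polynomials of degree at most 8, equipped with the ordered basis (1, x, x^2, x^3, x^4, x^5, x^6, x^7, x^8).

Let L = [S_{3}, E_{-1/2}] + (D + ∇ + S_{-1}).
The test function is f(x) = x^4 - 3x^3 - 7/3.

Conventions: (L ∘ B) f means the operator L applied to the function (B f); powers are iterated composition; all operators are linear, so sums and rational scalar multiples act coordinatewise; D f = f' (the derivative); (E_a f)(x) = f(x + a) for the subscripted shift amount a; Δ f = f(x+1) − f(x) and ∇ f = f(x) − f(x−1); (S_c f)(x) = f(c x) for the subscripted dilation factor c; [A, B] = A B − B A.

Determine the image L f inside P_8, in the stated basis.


the result is g(x) = x^4 + 119x^3 - 213x^2 + 106x - 253/12

E_{-1/2} f = x^4 - 5x^3 + 6x^2 - (11/4)x - 91/48
S_{3} E_{-1/2} f = 81x^4 - 135x^3 + 54x^2 - (33/4)x - 91/48
S_{3} f = 81x^4 - 81x^3 - 7/3
E_{-1/2} S_{3} f = 81x^4 - 243x^3 + 243x^2 - (405/4)x + 617/48
[S_{3}, E_{-1/2}] f = 108x^3 - 189x^2 + 93x - 59/4
D f = 4x^3 - 9x^2
∇ f = 4x^3 - 15x^2 + 13x - 4
S_{-1} f = x^4 + 3x^3 - 7/3
(D + ∇ + S_{-1}) f = x^4 + 11x^3 - 24x^2 + 13x - 19/3
([S_{3}, E_{-1/2}] + (D + ∇ + S_{-1})) f = x^4 + 119x^3 - 213x^2 + 106x - 253/12


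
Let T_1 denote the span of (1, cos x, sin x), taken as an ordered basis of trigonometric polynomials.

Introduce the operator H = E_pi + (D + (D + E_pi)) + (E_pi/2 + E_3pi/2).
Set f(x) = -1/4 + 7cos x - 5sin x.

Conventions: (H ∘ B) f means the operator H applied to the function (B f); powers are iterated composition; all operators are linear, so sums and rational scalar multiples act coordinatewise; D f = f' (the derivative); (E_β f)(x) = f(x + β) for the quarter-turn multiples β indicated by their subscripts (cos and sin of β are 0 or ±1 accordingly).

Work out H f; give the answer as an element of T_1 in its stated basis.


E_pi f = -1/4 - 7cos x + 5sin x
D f = -5cos x - 7sin x
D f = -5cos x - 7sin x
E_pi f = -1/4 - 7cos x + 5sin x
(D + E_pi) f = -1/4 - 12cos x - 2sin x
(D + (D + E_pi)) f = -1/4 - 17cos x - 9sin x
E_pi/2 f = -1/4 - 5cos x - 7sin x
E_3pi/2 f = -1/4 + 5cos x + 7sin x
(E_pi/2 + E_3pi/2) f = -1/2
(E_pi + (D + (D + E_pi)) + (E_pi/2 + E_3pi/2)) f = -1 - 24cos x - 4sin x

the result is g(x) = -1 - 24cos x - 4sin x


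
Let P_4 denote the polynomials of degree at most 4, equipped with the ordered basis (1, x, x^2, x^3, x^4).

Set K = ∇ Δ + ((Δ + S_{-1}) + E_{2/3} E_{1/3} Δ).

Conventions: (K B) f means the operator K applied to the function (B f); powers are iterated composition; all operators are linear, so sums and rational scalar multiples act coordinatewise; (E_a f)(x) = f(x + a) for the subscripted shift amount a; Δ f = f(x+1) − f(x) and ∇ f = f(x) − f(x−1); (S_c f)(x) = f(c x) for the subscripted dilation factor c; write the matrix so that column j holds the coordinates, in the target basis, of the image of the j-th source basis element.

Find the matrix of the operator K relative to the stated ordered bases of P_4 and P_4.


image of 1: 1
image of x: -x + 2
image of x^2: x^2 + 4x + 6
image of x^3: -x^3 + 6x^2 + 18x + 8
image of x^4: x^4 + 8x^3 + 36x^2 + 32x + 18
each image's coordinates form column j of the matrix

the matrix is [[1, 2, 6, 8, 18]; [0, -1, 4, 18, 32]; [0, 0, 1, 6, 36]; [0, 0, 0, -1, 8]; [0, 0, 0, 0, 1]] (rows listed top to bottom)


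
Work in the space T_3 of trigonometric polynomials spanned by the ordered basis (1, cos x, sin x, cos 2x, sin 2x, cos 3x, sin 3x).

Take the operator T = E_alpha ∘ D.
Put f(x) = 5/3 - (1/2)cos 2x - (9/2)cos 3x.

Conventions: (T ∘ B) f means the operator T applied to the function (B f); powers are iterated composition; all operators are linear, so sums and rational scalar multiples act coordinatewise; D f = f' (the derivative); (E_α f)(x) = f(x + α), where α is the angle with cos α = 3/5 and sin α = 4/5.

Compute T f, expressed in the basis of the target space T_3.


D f = sin 2x + (27/2)sin 3x
E_alpha D f = (24/25)cos 2x - (7/25)sin 2x + (594/125)cos 3x - (3159/250)sin 3x

the image equals g(x) = (24/25)cos 2x - (7/25)sin 2x + (594/125)cos 3x - (3159/250)sin 3x


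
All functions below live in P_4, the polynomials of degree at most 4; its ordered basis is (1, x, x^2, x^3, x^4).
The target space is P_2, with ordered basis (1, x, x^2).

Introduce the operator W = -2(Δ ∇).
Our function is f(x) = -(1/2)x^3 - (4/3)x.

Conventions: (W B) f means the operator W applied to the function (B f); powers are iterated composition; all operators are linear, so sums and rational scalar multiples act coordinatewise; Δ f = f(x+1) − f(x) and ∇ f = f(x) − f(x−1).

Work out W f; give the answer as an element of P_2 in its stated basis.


∇ f = -(3/2)x^2 + (3/2)x - 11/6
Δ ∇ f = -3x
(-2(Δ ∇)) f = 6x

the result is g(x) = 6x


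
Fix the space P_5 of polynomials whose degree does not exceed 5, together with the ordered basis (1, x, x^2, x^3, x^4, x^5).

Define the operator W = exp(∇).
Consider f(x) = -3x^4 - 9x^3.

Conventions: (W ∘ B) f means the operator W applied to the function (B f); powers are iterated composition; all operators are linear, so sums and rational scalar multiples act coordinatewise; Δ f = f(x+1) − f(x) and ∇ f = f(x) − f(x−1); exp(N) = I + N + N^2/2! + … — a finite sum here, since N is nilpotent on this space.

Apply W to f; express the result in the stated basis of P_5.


order-1 term: -12x^3 - 9x^2 + 15x - 6
order-2 term: -18x^2 + 9x + 6
order-3 term: -12x + 9
order-4 term: -3
the series for exp(∇) f terminates at order 4
exp(∇) f = -3x^4 - 21x^3 - 27x^2 + 12x + 6

the image equals g(x) = -3x^4 - 21x^3 - 27x^2 + 12x + 6


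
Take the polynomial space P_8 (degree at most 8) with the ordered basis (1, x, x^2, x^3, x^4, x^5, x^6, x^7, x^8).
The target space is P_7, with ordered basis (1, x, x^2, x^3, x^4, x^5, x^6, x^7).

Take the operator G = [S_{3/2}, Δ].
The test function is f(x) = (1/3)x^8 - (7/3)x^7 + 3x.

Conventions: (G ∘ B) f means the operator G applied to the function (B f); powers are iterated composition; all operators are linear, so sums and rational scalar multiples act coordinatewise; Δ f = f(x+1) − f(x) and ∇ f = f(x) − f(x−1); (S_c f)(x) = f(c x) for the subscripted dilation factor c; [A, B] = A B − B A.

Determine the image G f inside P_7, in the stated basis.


the result is g(x) = -(729/32)x^7 - (5103/128)x^6 + (16443/128)x^5 + (16065/32)x^4 + (90153/128)x^3 + (65121/128)x^2 + (24349/128)x + 7123/256

Δ f = (8/3)x^7 - 7x^6 - (91/3)x^5 - (175/3)x^4 - 63x^3 - (119/3)x^2 - (41/3)x + 1
S_{3/2} Δ f = (729/16)x^7 - (5103/64)x^6 - (7371/32)x^5 - (4725/16)x^4 - (1701/8)x^3 - (357/4)x^2 - (41/2)x + 1
S_{3/2} f = (2187/256)x^8 - (5103/128)x^7 + (9/2)x
Δ S_{3/2} f = (2187/32)x^7 - (5103/128)x^6 - (45927/128)x^5 - (25515/32)x^4 - (117369/128)x^3 - (76545/128)x^2 - (26973/128)x - 6867/256
[S_{3/2}, Δ] f = -(729/32)x^7 - (5103/128)x^6 + (16443/128)x^5 + (16065/32)x^4 + (90153/128)x^3 + (65121/128)x^2 + (24349/128)x + 7123/256


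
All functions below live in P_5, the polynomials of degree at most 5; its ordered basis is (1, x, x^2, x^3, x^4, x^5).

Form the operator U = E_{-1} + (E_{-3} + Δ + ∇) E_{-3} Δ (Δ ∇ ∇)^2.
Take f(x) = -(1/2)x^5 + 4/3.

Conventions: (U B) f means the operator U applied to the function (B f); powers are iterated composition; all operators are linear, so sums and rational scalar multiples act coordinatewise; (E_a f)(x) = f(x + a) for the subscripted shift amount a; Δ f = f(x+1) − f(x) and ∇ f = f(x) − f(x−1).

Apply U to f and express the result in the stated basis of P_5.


g(x) = -(1/2)x^5 + (5/2)x^4 - 5x^3 + 5x^2 - (5/2)x + 11/6

E_{-1} f = -(1/2)x^5 + (5/2)x^4 - 5x^3 + 5x^2 - (5/2)x + 11/6
∇ f = -(5/2)x^4 + 5x^3 - 5x^2 + (5/2)x - 1/2
∇ ∇ f = -10x^3 + 30x^2 - 35x + 15
Δ ∇ ∇ f = -30x^2 + 30x - 15
∇ (Δ ∇ ∇) f = -60x + 60
∇ ∇ (Δ ∇ ∇) f = -60
Δ ∇ ∇ (Δ ∇ ∇) f = 0
Δ (Δ ∇ ∇)^2 f = 0
E_{-3} Δ (Δ ∇ ∇)^2 f = 0
E_{-3} (E_{-3} Δ) (Δ ∇ ∇)^2 f = 0
Δ (E_{-3} Δ) (Δ ∇ ∇)^2 f = 0
∇ (E_{-3} Δ) (Δ ∇ ∇)^2 f = 0
(E_{-3} + Δ + ∇) (E_{-3} Δ) (Δ ∇ ∇)^2 f = 0
(E_{-1} + (E_{-3} + Δ + ∇) E_{-3} Δ (Δ ∇ ∇)^2) f = -(1/2)x^5 + (5/2)x^4 - 5x^3 + 5x^2 - (5/2)x + 11/6


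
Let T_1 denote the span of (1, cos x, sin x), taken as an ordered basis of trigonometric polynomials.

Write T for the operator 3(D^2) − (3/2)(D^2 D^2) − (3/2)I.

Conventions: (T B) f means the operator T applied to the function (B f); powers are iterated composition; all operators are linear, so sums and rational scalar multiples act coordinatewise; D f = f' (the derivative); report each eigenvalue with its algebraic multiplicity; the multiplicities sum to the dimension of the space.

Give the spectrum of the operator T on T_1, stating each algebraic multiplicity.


image of 1: -3/2
image of cos x: -6cos x
image of sin x: -6sin x
the matrix is diagonal; its diagonal is (-3/2, -6, -6)
for a triangular matrix the eigenvalues are the diagonal entries, with algebraic multiplicity their repetition count

λ = -6 (multiplicity 2), λ = -3/2 (multiplicity 1)


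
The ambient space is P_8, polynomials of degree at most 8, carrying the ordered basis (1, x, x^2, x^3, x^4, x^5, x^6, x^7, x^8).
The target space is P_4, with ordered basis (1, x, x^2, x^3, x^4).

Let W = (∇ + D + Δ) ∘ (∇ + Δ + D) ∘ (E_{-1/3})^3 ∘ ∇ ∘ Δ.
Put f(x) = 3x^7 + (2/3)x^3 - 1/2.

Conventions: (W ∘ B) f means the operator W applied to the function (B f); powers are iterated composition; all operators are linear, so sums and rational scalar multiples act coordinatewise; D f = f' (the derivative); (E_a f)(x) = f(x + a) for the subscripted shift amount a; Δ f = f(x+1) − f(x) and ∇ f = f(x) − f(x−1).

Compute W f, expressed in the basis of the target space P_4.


the image equals g(x) = 22680x^3 - 68040x^2 + 109620x - 64260

Δ f = 21x^6 + 63x^5 + 105x^4 + 105x^3 + 65x^2 + 23x + 11/3
∇ Δ f = 126x^5 + 210x^3 + 46x
E_{-1/3} ∇ Δ f = 126x^5 - 210x^4 + 350x^3 - (770/3)x^2 + (1114/9)x - 638/27
E_{-1/3} E_{-1/3} ∇ Δ f = 126x^5 - 420x^4 + 770x^3 - (2380/3)x^2 + (4054/9)x - 2956/27
E_{-1/3} E_{-1/3} E_{-1/3} ∇ Δ f = 126x^5 - 630x^4 + 1470x^3 - 1890x^2 + 1306x - 382
∇ (E_{-1/3})^3 ∇ Δ f = 630x^4 - 3780x^3 + 9450x^2 - 11340x + 5422
Δ (E_{-1/3})^3 ∇ Δ f = 630x^4 - 1260x^3 + 1890x^2 - 1260x + 382
D (E_{-1/3})^3 ∇ Δ f = 630x^4 - 2520x^3 + 4410x^2 - 3780x + 1306
(∇ + Δ + D) (E_{-1/3})^3 ∇ Δ f = 1890x^4 - 7560x^3 + 15750x^2 - 16380x + 7110
∇ ((∇ + Δ + D) ∘ (E_{-1/3})^3 ∘ ∇) Δ f = 7560x^3 - 34020x^2 + 61740x - 41580
D ((∇ + Δ + D) ∘ (E_{-1/3})^3 ∘ ∇) Δ f = 7560x^3 - 22680x^2 + 31500x - 16380
Δ ((∇ + Δ + D) ∘ (E_{-1/3})^3 ∘ ∇) Δ f = 7560x^3 - 11340x^2 + 16380x - 6300
(∇ + D + Δ) ((∇ + Δ + D) ∘ (E_{-1/3})^3 ∘ ∇) Δ f = 22680x^3 - 68040x^2 + 109620x - 64260


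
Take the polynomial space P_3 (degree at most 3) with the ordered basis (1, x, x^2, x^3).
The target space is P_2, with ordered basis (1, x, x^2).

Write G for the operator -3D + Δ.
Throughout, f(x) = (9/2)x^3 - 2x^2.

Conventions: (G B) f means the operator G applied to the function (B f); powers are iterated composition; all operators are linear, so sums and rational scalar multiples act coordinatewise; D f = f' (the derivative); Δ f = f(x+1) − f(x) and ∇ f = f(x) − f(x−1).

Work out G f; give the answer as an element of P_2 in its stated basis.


D f = (27/2)x^2 - 4x
(-3D) f = -(81/2)x^2 + 12x
Δ f = (27/2)x^2 + (19/2)x + 5/2
(-3D + Δ) f = -27x^2 + (43/2)x + 5/2

the result is g(x) = -27x^2 + (43/2)x + 5/2


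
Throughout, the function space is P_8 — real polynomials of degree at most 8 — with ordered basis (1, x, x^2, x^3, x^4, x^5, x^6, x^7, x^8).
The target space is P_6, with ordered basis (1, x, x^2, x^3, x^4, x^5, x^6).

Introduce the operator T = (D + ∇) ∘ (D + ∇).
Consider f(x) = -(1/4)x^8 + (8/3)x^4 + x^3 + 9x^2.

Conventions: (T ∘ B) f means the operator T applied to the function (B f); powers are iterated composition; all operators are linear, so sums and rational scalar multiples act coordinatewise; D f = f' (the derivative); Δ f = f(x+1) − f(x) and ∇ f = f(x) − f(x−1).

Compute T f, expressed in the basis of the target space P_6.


g(x) = -56x^6 + 168x^5 - 385x^4 + 560x^3 - 390x^2 + 176x + 307/6

D f = -2x^7 + (32/3)x^3 + 3x^2 + 18x
∇ f = -2x^7 + 7x^6 - 14x^5 + (35/2)x^4 - (10/3)x^3 - 6x^2 + (71/3)x - 125/12
(D + ∇) f = -4x^7 + 7x^6 - 14x^5 + (35/2)x^4 + (22/3)x^3 - 3x^2 + (125/3)x - 125/12
D (D + ∇) f = -28x^6 + 42x^5 - 70x^4 + 70x^3 + 22x^2 - 6x + 125/3
∇ (D + ∇) f = -28x^6 + 126x^5 - 315x^4 + 490x^3 - 412x^2 + 182x + 19/2
(D + ∇) (D + ∇) f = -56x^6 + 168x^5 - 385x^4 + 560x^3 - 390x^2 + 176x + 307/6


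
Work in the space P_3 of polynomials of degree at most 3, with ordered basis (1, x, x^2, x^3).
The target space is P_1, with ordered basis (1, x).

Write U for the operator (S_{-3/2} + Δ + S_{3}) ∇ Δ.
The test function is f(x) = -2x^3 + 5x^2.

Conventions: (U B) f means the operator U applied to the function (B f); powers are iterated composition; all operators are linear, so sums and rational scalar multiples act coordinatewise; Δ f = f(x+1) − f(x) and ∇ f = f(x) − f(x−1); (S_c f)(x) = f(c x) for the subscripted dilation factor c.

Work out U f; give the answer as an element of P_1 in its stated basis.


the result is g(x) = -18x + 8

Δ f = -6x^2 + 4x + 3
∇ Δ f = -12x + 10
S_{-3/2} (∇ Δ) f = 18x + 10
Δ (∇ Δ) f = -12
S_{3} (∇ Δ) f = -36x + 10
(S_{-3/2} + Δ + S_{3}) (∇ Δ) f = -18x + 8


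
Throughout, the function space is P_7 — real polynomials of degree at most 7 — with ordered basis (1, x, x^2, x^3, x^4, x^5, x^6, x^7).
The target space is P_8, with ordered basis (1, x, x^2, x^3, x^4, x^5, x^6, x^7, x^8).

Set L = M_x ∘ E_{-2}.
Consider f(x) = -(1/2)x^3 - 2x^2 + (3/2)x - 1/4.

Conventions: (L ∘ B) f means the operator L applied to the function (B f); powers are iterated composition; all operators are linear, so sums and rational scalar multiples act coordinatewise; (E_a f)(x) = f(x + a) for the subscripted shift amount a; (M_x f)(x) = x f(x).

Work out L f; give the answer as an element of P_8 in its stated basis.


the result is g(x) = -(1/2)x^4 + x^3 + (7/2)x^2 - (29/4)x

E_{-2} f = -(1/2)x^3 + x^2 + (7/2)x - 29/4
M_x E_{-2} f = -(1/2)x^4 + x^3 + (7/2)x^2 - (29/4)x


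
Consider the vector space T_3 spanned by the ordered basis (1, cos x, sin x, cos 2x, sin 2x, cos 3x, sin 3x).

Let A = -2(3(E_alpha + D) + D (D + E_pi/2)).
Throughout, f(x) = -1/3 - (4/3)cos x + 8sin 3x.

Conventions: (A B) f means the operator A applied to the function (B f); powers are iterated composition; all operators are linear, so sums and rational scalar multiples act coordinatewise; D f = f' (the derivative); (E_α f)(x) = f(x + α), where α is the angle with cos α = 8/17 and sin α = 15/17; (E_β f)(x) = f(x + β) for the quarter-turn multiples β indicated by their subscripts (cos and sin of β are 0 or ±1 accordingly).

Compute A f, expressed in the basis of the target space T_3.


g(x) = 2 - (80/51)cos x - (256/17)sin x - (683712/4913)cos 3x + (706272/4913)sin 3x

E_alpha f = -1/3 - (32/51)cos x + (20/17)sin x - (3960/4913)cos 3x - (39104/4913)sin 3x
D f = (4/3)sin x + 24cos 3x
(E_alpha + D) f = -1/3 - (32/51)cos x + (128/51)sin x + (113952/4913)cos 3x - (39104/4913)sin 3x
(3(E_alpha + D)) f = -1 - (32/17)cos x + (128/17)sin x + (341856/4913)cos 3x - (117312/4913)sin 3x
D f = (4/3)sin x + 24cos 3x
E_pi/2 f = -1/3 + (4/3)sin x - 8cos 3x
(D + E_pi/2) f = -1/3 + (8/3)sin x + 16cos 3x
D (D + E_pi/2) f = (8/3)cos x - 48sin 3x
(3(E_alpha + D) + D (D + E_pi/2)) f = -1 + (40/51)cos x + (128/17)sin x + (341856/4913)cos 3x - (353136/4913)sin 3x
(-2(3(E_alpha + D) + D (D + E_pi/2))) f = 2 - (80/51)cos x - (256/17)sin x - (683712/4913)cos 3x + (706272/4913)sin 3x


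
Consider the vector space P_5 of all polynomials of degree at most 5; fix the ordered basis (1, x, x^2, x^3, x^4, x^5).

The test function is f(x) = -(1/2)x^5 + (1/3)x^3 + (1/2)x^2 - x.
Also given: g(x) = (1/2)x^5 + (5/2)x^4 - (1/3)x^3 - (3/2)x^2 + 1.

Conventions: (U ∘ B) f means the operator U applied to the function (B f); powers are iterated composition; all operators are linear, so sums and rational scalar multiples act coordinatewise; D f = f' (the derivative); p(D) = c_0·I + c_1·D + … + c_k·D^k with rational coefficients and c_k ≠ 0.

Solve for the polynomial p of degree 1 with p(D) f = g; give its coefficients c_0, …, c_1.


D^0 f = -(1/2)x^5 + (1/3)x^3 + (1/2)x^2 - x
D^1 f = -(5/2)x^4 + x^2 + x - 1
matching coefficients of g against c_0 f + c_1 Df + … from the top degree down determines the c_i
solution: c_0 = -1, c_1 = -1

c_0 = -1, c_1 = -1


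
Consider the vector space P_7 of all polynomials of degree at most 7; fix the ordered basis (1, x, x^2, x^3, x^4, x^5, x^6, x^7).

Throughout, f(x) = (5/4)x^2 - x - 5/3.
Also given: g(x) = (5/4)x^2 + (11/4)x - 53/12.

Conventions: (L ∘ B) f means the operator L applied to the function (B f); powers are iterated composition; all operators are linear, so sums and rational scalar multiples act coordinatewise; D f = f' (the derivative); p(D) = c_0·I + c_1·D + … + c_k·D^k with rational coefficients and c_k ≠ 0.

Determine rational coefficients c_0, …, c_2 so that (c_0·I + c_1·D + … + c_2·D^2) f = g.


D^0 f = (5/4)x^2 - x - 5/3
D^1 f = (5/2)x - 1
D^2 f = 5/2
matching coefficients of g against c_0 f + c_1 Df + … from the top degree down determines the c_i
solution: c_0 = 1, c_1 = 3/2, c_2 = -1/2

p(D) = I + (3/2)·D − (1/2)·D^2, i.e. c_0 = 1, c_1 = 3/2, c_2 = -1/2


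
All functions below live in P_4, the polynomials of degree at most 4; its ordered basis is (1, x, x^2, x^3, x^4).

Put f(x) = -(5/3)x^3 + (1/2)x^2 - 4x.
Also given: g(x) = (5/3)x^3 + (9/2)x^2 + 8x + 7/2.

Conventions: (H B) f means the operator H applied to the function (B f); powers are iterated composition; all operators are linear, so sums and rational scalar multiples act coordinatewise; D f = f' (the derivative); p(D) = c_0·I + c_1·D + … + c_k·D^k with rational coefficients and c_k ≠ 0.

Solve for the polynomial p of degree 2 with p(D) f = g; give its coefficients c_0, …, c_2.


D^0 f = -(5/3)x^3 + (1/2)x^2 - 4x
D^1 f = -5x^2 + x - 4
D^2 f = -10x + 1
matching coefficients of g against c_0 f + c_1 Df + … from the top degree down determines the c_i
solution: c_0 = -1, c_1 = -1, c_2 = -1/2

p(D) = -I − D − (1/2)·D^2, i.e. c_0 = -1, c_1 = -1, c_2 = -1/2


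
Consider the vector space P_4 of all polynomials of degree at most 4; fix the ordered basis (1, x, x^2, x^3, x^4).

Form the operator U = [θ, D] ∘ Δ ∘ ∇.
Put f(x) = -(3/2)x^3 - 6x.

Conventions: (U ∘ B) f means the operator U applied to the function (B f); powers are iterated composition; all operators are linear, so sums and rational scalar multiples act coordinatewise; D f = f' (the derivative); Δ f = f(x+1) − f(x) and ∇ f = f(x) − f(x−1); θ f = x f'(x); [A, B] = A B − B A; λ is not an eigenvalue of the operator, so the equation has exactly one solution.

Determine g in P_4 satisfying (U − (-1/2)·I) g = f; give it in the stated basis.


the result is g(x) = -3x^3 - 12x - 36

write g with unknown coordinates in the stated basis and equate coefficients in (U − (-1/2)·I) g = f
solving from the highest basis element down gives g = -3x^3 - 12x - 36
check: U g = 18
so U g − (-1/2)·g = -(3/2)x^3 - 6x = f ✓


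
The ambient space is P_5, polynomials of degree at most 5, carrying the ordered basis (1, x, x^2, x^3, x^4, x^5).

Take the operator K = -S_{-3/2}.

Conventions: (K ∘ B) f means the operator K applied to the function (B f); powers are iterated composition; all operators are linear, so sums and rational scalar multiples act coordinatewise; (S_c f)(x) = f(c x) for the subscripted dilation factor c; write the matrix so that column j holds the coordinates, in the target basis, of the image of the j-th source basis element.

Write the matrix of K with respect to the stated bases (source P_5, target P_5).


the matrix is [[-1, 0, 0, 0, 0, 0]; [0, 3/2, 0, 0, 0, 0]; [0, 0, -9/4, 0, 0, 0]; [0, 0, 0, 27/8, 0, 0]; [0, 0, 0, 0, -81/16, 0]; [0, 0, 0, 0, 0, 243/32]] (rows listed top to bottom)

image of 1: -1
image of x: (3/2)x
image of x^2: -(9/4)x^2
image of x^3: (27/8)x^3
image of x^4: -(81/16)x^4
image of x^5: (243/32)x^5
each image's coordinates form column j of the matrix


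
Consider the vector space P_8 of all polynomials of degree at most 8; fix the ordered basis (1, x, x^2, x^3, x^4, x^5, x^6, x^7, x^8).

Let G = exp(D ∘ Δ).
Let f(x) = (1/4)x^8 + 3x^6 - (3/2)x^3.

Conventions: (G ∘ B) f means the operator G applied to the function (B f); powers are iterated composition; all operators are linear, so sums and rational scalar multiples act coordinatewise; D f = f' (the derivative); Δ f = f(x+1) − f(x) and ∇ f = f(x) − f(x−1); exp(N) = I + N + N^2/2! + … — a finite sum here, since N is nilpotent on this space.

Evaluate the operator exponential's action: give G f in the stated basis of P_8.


g(x) = (1/4)x^8 + 17x^6 + 42x^5 + 370x^4 + (2177/2)x^3 + 3072x^2 + 4955x + 7919/2

order-1 term: 14x^6 + 42x^5 + 160x^4 + 250x^3 + 222x^2 + 95x + 31/2
order-2 term: 210x^4 + 840x^3 + 2010x^2 + 2340x + 1064
order-3 term: 840x^2 + 2520x + 2460
order-4 term: 420
the series for exp(D ∘ Δ) f terminates at order 4
exp(D ∘ Δ) f = (1/4)x^8 + 17x^6 + 42x^5 + 370x^4 + (2177/2)x^3 + 3072x^2 + 4955x + 7919/2


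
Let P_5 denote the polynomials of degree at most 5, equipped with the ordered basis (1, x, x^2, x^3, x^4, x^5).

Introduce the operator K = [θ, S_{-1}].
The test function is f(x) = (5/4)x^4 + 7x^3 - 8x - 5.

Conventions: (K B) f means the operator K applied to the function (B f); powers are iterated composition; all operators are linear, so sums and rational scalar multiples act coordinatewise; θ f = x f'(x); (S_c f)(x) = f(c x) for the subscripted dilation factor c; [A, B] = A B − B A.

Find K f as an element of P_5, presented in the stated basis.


S_{-1} f = (5/4)x^4 - 7x^3 + 8x - 5
θ S_{-1} f = 5x^4 - 21x^3 + 8x
θ f = 5x^4 + 21x^3 - 8x
S_{-1} θ f = 5x^4 - 21x^3 + 8x
[θ, S_{-1}] f = 0

the image equals g(x) = 0


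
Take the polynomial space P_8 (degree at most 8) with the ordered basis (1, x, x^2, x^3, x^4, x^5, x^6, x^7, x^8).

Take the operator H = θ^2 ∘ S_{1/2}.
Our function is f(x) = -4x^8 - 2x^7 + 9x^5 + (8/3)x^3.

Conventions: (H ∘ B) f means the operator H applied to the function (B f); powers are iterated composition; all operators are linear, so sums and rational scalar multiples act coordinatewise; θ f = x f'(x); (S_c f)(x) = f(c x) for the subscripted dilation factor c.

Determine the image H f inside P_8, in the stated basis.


S_{1/2} f = -(1/64)x^8 - (1/64)x^7 + (9/32)x^5 + (1/3)x^3
θ S_{1/2} f = -(1/8)x^8 - (7/64)x^7 + (45/32)x^5 + x^3
θ θ S_{1/2} f = -x^8 - (49/64)x^7 + (225/32)x^5 + 3x^3

the image equals g(x) = -x^8 - (49/64)x^7 + (225/32)x^5 + 3x^3


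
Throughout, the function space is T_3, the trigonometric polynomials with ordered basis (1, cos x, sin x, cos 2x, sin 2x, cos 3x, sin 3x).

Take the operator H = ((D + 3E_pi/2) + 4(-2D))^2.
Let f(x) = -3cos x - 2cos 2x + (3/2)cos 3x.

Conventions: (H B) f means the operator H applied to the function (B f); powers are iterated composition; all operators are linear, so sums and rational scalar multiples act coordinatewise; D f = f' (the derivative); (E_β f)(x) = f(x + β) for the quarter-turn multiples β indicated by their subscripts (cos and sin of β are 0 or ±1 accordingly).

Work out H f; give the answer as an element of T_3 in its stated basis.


D f = 3sin x + 4sin 2x - (9/2)sin 3x
E_pi/2 f = 3sin x + 2cos 2x + (3/2)sin 3x
(3E_pi/2) f = 9sin x + 6cos 2x + (9/2)sin 3x
(D + 3E_pi/2) f = 12sin x + 6cos 2x + 4sin 2x
D f = 3sin x + 4sin 2x - (9/2)sin 3x
(-2D) f = -6sin x - 8sin 2x + 9sin 3x
(4(-2D)) f = -24sin x - 32sin 2x + 36sin 3x
((D + 3E_pi/2) + 4(-2D)) f = -12sin x + 6cos 2x - 28sin 2x + 36sin 3x
D ((D + 3E_pi/2) + 4(-2D)) f = -12cos x - 56cos 2x - 12sin 2x + 108cos 3x
E_pi/2 ((D + 3E_pi/2) + 4(-2D)) f = -12cos x - 6cos 2x + 28sin 2x - 36cos 3x
(3E_pi/2) ((D + 3E_pi/2) + 4(-2D)) f = -36cos x - 18cos 2x + 84sin 2x - 108cos 3x
(D + 3E_pi/2) ((D + 3E_pi/2) + 4(-2D)) f = -48cos x - 74cos 2x + 72sin 2x
D ((D + 3E_pi/2) + 4(-2D)) f = -12cos x - 56cos 2x - 12sin 2x + 108cos 3x
(-2D) ((D + 3E_pi/2) + 4(-2D)) f = 24cos x + 112cos 2x + 24sin 2x - 216cos 3x
(4(-2D)) ((D + 3E_pi/2) + 4(-2D)) f = 96cos x + 448cos 2x + 96sin 2x - 864cos 3x
((D + 3E_pi/2) + 4(-2D)) ((D + 3E_pi/2) + 4(-2D)) f = 48cos x + 374cos 2x + 168sin 2x - 864cos 3x

the result is g(x) = 48cos x + 374cos 2x + 168sin 2x - 864cos 3x


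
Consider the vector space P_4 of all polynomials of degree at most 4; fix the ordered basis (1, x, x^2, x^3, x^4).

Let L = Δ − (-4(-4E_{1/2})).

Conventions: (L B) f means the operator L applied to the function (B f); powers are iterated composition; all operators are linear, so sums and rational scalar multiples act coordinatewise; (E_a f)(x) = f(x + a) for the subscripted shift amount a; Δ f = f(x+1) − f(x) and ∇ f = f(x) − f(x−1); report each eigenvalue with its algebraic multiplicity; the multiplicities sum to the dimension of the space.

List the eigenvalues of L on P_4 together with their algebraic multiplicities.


λ = -16 (multiplicity 5)

image of 1: -16
image of x: -16x - 7
image of x^2: -16x^2 - 14x - 3
image of x^3: -16x^3 - 21x^2 - 9x - 1
image of x^4: -16x^4 - 28x^3 - 18x^2 - 4x
the matrix is upper triangular; its diagonal is (-16, -16, -16, -16, -16)
for a triangular matrix the eigenvalues are the diagonal entries, with algebraic multiplicity their repetition count


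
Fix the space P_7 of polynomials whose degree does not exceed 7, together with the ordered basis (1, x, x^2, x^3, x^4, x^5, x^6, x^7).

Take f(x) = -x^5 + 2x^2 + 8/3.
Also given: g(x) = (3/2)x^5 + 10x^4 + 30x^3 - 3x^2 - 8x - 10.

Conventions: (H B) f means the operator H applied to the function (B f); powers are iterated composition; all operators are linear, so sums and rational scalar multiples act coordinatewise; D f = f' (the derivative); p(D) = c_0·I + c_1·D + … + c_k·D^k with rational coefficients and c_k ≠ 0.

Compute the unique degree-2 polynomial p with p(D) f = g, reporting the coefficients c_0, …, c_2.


D^0 f = -x^5 + 2x^2 + 8/3
D^1 f = -5x^4 + 4x
D^2 f = -20x^3 + 4
matching coefficients of g against c_0 f + c_1 Df + … from the top degree down determines the c_i
solution: c_0 = -3/2, c_1 = -2, c_2 = -3/2

p(D) = -(3/2)·I − 2·D − (3/2)·D^2, i.e. c_0 = -3/2, c_1 = -2, c_2 = -3/2


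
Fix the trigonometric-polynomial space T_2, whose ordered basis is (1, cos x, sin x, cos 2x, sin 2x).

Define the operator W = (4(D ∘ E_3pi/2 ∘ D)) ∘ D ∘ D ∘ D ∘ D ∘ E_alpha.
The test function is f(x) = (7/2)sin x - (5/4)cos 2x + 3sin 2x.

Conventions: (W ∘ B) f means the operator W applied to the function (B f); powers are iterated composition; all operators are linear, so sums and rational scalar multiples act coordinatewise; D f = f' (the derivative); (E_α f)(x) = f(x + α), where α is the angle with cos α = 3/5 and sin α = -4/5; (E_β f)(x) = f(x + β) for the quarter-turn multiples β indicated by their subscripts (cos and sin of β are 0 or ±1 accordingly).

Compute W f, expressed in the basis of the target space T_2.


the result is g(x) = (42/5)cos x + (56/5)sin x - (16192/25)cos 2x - (13056/25)sin 2x

E_alpha f = -(14/5)cos x + (21/10)sin x - (253/100)cos 2x - (51/25)sin 2x
D E_alpha f = (21/10)cos x + (14/5)sin x - (102/25)cos 2x + (253/50)sin 2x
D D E_alpha f = (14/5)cos x - (21/10)sin x + (253/25)cos 2x + (204/25)sin 2x
D D D E_alpha f = -(21/10)cos x - (14/5)sin x + (408/25)cos 2x - (506/25)sin 2x
D (D ∘ D ∘ D) E_alpha f = -(14/5)cos x + (21/10)sin x - (1012/25)cos 2x - (816/25)sin 2x
D (D ∘ D ∘ D ∘ D ∘ E_alpha) f = (21/10)cos x + (14/5)sin x - (1632/25)cos 2x + (2024/25)sin 2x
E_3pi/2 D (D ∘ D ∘ D ∘ D ∘ E_alpha) f = -(14/5)cos x + (21/10)sin x + (1632/25)cos 2x - (2024/25)sin 2x
D E_3pi/2 D (D ∘ D ∘ D ∘ D ∘ E_alpha) f = (21/10)cos x + (14/5)sin x - (4048/25)cos 2x - (3264/25)sin 2x
(4(D ∘ E_3pi/2 ∘ D)) (D ∘ D ∘ D ∘ D ∘ E_alpha) f = (42/5)cos x + (56/5)sin x - (16192/25)cos 2x - (13056/25)sin 2x


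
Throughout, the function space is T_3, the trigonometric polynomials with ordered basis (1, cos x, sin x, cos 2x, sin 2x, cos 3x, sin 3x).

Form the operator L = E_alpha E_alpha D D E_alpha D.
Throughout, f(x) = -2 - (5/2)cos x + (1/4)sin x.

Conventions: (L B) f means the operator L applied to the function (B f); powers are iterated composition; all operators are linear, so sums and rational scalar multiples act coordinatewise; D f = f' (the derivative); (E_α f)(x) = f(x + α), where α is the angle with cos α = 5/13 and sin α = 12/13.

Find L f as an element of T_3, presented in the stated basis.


the image equals g(x) = (10315/8788)cos x + (9761/4394)sin x

D f = (1/4)cos x + (5/2)sin x
E_alpha D f = (125/52)cos x + (19/26)sin x
D E_alpha D f = (19/26)cos x - (125/52)sin x
D (D E_alpha D) f = -(125/52)cos x - (19/26)sin x
E_alpha D (D E_alpha D) f = -(1081/676)cos x + (655/338)sin x
E_alpha E_alpha D (D E_alpha D) f = (10315/8788)cos x + (9761/4394)sin x


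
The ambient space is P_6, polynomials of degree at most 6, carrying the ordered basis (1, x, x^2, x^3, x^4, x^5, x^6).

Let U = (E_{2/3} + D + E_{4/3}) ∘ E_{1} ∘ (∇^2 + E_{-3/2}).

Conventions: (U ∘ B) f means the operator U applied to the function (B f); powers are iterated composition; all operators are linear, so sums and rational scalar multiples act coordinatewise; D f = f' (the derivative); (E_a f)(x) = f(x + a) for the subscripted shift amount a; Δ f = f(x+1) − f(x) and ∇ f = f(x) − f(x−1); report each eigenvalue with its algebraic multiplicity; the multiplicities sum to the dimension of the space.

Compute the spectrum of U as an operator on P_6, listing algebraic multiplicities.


λ = 2 (multiplicity 7)

image of 1: 2
image of x: 2x + 2
image of x^2: 2x^2 + 4x + 67/18
image of x^3: 2x^3 + 6x^2 + (67/6)x + 58/3
image of x^4: 2x^4 + 8x^3 + (67/3)x^2 + (232/3)x + 19861/648
image of x^5: 2x^5 + 10x^4 + (335/9)x^3 + (580/3)x^2 + (99305/648)x + 54463/648
image of x^6: 2x^6 + 12x^5 + (335/6)x^4 + (1160/3)x^3 + (99305/216)x^2 + (54463/108)x + 4002031/23328
the matrix is upper triangular; its diagonal is (2, 2, 2, 2, 2, 2, 2)
for a triangular matrix the eigenvalues are the diagonal entries, with algebraic multiplicity their repetition count
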